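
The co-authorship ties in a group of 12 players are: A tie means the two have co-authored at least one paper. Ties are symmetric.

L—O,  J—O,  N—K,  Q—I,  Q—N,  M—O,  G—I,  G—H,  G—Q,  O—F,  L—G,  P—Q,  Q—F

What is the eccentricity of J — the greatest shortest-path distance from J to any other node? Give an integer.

5

Distances from J: F:2, G:3, H:4, I:4, K:5, L:2, M:2, N:4, O:1, P:4, Q:3.
The largest is 5 (to K), so the eccentricity of J is 5.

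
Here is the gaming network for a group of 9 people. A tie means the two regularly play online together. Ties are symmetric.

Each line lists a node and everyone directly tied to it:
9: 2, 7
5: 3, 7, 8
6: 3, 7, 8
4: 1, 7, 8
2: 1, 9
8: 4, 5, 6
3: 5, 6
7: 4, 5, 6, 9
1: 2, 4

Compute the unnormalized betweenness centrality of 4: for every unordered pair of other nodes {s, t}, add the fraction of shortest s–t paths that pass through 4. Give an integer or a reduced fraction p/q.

20/3

Pairs whose geodesics pass through 4 — 2–8: 1; 1–8: 1; 1–5: 2/2; 1–3: 4/4; 1–6: 2/2; 1–7: 1; 8–7: 1/3; 8–9: 1/3.
All other pairs contribute 0.
Summing the contributions gives betweenness(4) = 20/3.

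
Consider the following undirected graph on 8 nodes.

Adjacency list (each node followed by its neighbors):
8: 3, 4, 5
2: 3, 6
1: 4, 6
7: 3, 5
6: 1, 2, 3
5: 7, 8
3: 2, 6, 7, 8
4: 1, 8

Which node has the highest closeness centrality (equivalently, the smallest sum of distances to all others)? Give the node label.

Farness (sum of distances to all others) for each node — 1:14, 2:14, 3:10, 4:14, 5:15, 6:12, 7:14, 8:11.
The smallest farness is 10, for 3, so 3 has the highest closeness.

3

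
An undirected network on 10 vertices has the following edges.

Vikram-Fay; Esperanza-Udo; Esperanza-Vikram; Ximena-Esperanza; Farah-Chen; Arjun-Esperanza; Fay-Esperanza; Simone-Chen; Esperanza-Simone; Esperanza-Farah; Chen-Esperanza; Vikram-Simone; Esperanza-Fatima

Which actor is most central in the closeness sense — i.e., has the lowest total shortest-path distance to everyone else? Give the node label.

Esperanza

Farness (sum of distances to all others) for each node — Arjun:17, Chen:15, Esperanza:9, Farah:16, Fatima:17, Fay:16, Simone:15, Udo:17, Vikram:15, Ximena:17.
The smallest farness is 9, for Esperanza, so Esperanza has the highest closeness.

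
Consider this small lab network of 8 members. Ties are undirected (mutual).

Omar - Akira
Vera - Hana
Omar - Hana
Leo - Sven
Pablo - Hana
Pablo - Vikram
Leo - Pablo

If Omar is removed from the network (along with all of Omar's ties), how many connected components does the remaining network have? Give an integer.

2

Without Omar, the remaining ties split the others into: {Akira}; {Hana, Leo, Pablo, Sven, Vera, Vikram}.
That's 2 separate components.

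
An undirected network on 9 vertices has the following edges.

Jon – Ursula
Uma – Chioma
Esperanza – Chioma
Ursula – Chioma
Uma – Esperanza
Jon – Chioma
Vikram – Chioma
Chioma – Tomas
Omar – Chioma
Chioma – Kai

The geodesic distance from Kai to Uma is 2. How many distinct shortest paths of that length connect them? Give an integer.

1

The shortest distance is 2, and the only length-2 path is Kai–Chioma–Uma. So there is exactly 1 shortest path.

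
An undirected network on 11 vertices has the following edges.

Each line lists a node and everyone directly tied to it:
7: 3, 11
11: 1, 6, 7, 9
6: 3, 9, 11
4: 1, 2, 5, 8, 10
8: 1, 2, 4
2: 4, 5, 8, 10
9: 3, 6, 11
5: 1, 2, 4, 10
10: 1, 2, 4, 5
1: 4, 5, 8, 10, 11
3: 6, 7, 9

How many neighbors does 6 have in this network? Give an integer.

3

6 is directly tied to 3, 9, and 11. That is 3 neighbors, so the degree of 6 is 3.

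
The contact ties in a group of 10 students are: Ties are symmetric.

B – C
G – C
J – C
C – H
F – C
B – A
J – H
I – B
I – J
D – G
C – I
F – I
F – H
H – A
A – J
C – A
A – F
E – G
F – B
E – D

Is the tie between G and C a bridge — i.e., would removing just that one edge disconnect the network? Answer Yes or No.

Without the G–C edge there is no alternate route between G and C, so the network disconnects. It is a bridge.

Yes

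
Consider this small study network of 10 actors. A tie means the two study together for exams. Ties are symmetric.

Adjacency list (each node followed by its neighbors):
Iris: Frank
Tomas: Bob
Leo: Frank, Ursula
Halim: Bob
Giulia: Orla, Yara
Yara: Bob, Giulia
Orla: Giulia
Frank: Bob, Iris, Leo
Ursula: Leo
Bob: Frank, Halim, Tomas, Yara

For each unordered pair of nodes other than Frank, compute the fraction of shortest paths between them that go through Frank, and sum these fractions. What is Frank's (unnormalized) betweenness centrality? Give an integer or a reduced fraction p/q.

20

Pairs whose geodesics pass through Frank — Leo–Orla: 1; Leo–Giulia: 1; Leo–Iris: 1; Leo–Tomas: 1; Leo–Yara: 1; Leo–Halim: 1; Leo–Bob: 1; Orla–Iris: 1; Orla–Ursula: 1; Giulia–Iris: 1; Giulia–Ursula: 1; Iris–Ursula: 1; Iris–Tomas: 1; Iris–Yara: 1 … (+6 more pairs).
All other pairs contribute 0.
Summing the contributions gives betweenness(Frank) = 20.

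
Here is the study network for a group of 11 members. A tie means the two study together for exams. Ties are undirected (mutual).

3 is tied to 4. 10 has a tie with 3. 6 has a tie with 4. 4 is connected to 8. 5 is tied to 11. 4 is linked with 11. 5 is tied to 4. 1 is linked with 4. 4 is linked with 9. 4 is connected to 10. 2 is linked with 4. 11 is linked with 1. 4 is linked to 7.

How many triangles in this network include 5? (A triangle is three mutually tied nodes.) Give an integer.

1

5's neighbors: 4 and 11.
Neighbor pairs that are themselves tied: 5–4–11. Each forms one triangle with 5, for 1 in total.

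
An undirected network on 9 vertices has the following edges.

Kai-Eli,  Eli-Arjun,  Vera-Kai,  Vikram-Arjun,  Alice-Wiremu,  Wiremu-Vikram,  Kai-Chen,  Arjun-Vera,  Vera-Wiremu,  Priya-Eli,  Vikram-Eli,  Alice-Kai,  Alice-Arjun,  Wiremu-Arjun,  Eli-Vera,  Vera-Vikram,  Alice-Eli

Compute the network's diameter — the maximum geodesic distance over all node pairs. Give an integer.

Eccentricity of each node (its greatest distance to any other): Alice:2, Arjun:3, Chen:3, Eli:2, Kai:2, Priya:3, Vera:2, Vikram:3, Wiremu:3.
The maximum eccentricity is 3, realized for instance by the pair Wiremu–Chen via Wiremu – Vera – Kai – Chen. So the diameter is 3.

3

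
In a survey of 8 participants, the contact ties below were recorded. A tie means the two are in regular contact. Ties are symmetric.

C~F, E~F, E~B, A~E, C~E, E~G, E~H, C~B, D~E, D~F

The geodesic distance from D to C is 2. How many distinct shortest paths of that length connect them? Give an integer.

2

The shortest distance is 2. The length-2 paths are: D–E–C; D–F–C.
That gives 2 distinct shortest paths.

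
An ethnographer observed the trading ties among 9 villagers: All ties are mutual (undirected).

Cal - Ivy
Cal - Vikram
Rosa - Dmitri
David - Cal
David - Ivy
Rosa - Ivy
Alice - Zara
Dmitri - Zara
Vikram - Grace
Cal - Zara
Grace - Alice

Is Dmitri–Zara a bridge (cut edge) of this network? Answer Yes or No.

Even without that edge, Dmitri still reaches Zara via Dmitri – Rosa – Ivy – Cal – Zara, so the network stays connected. Not a bridge.

No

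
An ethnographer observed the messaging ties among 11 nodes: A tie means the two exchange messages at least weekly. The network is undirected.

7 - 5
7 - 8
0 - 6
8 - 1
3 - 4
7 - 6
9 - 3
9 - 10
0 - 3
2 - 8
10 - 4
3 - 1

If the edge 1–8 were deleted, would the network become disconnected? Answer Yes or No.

Even without that edge, 1 still reaches 8 via 1 – 3 – 0 – 6 – 7 – 8, so the network stays connected. Not a bridge.

No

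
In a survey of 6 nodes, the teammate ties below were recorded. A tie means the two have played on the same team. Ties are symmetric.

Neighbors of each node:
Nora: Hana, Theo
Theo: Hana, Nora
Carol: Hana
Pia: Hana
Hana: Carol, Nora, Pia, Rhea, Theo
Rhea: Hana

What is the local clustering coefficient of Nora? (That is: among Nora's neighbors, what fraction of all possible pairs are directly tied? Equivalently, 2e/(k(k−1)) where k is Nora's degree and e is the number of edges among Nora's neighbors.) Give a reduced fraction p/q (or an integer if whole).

Nora's neighbors: Hana and Theo (k = 2).
Possible neighbor pairs: C(2,2) = 1. Edges among them: Hana–Theo → e = 1.
Clustering(Nora) = 1/1.

1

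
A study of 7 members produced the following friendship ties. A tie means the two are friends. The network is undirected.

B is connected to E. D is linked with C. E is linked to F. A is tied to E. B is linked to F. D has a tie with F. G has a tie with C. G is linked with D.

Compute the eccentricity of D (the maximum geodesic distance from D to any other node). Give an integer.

Distances from D: A:3, B:2, C:1, E:2, F:1, G:1.
The largest is 3 (to A), so the eccentricity of D is 3.

3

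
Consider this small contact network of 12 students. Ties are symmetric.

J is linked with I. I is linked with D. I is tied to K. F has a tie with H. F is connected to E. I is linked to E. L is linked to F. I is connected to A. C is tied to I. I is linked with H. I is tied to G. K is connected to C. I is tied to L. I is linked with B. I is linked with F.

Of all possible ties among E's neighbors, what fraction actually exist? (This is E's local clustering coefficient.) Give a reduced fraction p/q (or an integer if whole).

1

E's neighbors: F and I (k = 2).
Possible neighbor pairs: C(2,2) = 1. Edges among them: F–I → e = 1.
Clustering(E) = 1/1.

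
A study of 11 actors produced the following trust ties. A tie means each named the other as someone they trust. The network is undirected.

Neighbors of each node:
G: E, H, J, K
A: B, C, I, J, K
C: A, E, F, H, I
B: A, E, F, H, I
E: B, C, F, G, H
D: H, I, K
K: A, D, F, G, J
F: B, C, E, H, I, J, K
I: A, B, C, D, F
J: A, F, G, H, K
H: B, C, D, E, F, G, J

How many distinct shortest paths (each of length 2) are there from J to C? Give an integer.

The shortest distance is 2. The length-2 paths are: J–F–C; J–H–C; J–A–C.
That gives 3 distinct shortest paths.

3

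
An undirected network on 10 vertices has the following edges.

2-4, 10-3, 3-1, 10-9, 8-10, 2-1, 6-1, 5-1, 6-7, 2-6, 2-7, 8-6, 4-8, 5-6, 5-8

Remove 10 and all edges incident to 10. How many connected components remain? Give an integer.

2

Without 10, the remaining ties split the others into: {1, 2, 3, 4, 5, 6, 7, 8}; {9}.
That's 2 separate components.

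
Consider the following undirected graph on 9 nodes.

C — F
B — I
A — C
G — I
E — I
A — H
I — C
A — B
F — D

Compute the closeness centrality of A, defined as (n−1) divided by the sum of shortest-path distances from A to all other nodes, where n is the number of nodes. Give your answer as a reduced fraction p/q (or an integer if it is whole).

1/2

Distances from A: B:1, C:1, D:3, E:3, F:2, G:3, H:1, I:2. Sum = 16.
n = 9, so closeness = 8/16 = 1/2.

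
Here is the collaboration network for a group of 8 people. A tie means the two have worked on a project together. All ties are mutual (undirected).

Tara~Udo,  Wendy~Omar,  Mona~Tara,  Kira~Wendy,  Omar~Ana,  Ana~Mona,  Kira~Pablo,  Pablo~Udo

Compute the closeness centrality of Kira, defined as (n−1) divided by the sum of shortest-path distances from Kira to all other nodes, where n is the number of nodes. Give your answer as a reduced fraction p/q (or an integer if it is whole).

Distances from Kira: Ana:3, Mona:4, Omar:2, Pablo:1, Tara:3, Udo:2, Wendy:1. Sum = 16.
n = 8, so closeness = 7/16.

7/16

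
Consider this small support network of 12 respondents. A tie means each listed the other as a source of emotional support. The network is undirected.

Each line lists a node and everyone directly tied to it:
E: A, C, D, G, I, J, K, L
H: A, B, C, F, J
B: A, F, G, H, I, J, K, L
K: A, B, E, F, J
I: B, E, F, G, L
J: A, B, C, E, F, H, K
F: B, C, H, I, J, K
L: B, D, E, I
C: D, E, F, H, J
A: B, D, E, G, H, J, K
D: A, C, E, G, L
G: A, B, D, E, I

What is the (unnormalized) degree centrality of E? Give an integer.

E is directly tied to A, C, D, G, I, J, K, and L. That is 8 neighbors, so the degree of E is 8.

8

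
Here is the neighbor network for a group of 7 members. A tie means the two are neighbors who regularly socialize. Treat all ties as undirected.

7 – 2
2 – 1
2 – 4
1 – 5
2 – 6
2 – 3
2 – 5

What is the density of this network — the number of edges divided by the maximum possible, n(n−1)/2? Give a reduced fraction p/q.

1/3

There are 7 edges and 7 nodes, so the maximum possible is C(7,2) = 21.
Density = 7/21 = 1/3.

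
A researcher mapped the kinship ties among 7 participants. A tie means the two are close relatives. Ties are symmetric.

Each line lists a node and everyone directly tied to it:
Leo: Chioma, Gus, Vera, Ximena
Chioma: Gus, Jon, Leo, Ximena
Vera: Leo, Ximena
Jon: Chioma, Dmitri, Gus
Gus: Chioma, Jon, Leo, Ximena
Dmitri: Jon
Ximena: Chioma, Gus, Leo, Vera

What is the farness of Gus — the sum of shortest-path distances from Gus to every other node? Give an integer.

Distances from Gus: Chioma:1, Dmitri:2, Jon:1, Leo:1, Vera:2, Ximena:1.
Sum = 1 + 2 + 1 + 1 + 2 + 1 = 8.

8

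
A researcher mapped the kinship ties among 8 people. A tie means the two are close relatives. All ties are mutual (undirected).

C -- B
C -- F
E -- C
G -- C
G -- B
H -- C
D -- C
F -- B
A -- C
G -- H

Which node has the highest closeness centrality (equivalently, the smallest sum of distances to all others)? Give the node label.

Farness (sum of distances to all others) for each node — A:13, B:11, C:7, D:13, E:13, F:12, G:11, H:12.
The smallest farness is 7, for C, so C has the highest closeness.

C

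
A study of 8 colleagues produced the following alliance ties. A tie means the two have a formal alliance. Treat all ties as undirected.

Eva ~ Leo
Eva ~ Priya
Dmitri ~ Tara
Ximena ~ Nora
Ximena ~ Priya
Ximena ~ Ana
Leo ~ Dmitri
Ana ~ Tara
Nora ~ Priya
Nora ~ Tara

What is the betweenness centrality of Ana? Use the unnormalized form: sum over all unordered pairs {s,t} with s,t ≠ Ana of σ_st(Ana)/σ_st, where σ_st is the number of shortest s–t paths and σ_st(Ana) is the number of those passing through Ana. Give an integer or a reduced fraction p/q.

1

Pairs whose geodesics pass through Ana — Ximena–Tara: 1/2; Ximena–Dmitri: 1/2.
All other pairs contribute 0.
Summing the contributions gives betweenness(Ana) = 1.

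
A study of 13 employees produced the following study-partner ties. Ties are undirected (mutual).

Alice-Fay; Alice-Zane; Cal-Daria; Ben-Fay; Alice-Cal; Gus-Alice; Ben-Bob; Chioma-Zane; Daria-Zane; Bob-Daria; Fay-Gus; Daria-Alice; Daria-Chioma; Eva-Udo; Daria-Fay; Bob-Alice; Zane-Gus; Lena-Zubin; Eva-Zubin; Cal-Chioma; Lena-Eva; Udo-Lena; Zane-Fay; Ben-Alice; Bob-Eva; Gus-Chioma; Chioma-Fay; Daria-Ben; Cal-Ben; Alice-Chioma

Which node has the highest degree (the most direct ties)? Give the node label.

Alice

Degrees — Alice:8, Ben:5, Bob:4, Cal:4, Chioma:6, Daria:7, Eva:4, Fay:6, Gus:4, Lena:3, Udo:2, Zane:5, Zubin:2.
The maximum is 8, attained only by Alice.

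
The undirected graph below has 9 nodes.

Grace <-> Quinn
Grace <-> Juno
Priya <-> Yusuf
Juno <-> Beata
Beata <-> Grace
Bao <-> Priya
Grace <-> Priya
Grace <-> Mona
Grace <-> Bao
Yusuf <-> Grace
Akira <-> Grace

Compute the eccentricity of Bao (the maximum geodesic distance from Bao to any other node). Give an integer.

2

Distances from Bao: Akira:2, Beata:2, Grace:1, Juno:2, Mona:2, Priya:1, Quinn:2, Yusuf:2.
The largest is 2 (to Akira, Quinn, Yusuf, Mona, Beata, and Juno), so the eccentricity of Bao is 2.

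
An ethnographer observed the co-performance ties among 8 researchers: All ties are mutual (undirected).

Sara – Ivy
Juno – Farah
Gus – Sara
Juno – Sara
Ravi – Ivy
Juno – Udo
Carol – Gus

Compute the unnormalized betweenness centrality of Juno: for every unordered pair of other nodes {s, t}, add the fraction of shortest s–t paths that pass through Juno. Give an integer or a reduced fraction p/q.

11

Pairs whose geodesics pass through Juno — Ivy–Farah: 1; Ivy–Udo: 1; Carol–Farah: 1; Carol–Udo: 1; Farah–Ravi: 1; Farah–Sara: 1; Farah–Gus: 1; Farah–Udo: 1; Ravi–Udo: 1; Sara–Udo: 1; Gus–Udo: 1.
All other pairs contribute 0.
Summing the contributions gives betweenness(Juno) = 11.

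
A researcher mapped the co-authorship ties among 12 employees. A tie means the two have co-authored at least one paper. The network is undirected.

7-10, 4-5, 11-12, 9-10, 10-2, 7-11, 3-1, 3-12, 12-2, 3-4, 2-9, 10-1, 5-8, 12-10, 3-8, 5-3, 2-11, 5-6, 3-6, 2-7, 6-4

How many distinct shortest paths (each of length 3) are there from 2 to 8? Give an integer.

1

The shortest distance is 3, and the only length-3 path is 2–12–3–8. So there is exactly 1 shortest path.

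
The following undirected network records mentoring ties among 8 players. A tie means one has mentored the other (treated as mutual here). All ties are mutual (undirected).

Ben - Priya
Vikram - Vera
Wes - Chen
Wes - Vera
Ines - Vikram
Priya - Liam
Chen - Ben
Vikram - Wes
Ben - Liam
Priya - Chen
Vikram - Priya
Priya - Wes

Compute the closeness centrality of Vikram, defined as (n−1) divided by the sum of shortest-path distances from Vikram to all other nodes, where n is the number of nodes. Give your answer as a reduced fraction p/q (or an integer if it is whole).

Distances from Vikram: Ben:2, Chen:2, Ines:1, Liam:2, Priya:1, Vera:1, Wes:1. Sum = 10.
n = 8, so closeness = 7/10.

7/10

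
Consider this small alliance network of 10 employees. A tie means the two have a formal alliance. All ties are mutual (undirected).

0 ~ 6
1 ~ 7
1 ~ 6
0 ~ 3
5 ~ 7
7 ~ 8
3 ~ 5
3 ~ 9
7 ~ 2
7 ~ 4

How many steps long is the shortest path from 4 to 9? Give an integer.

4

One shortest route is 4 – 7 – 5 – 3 – 9, which uses 4 edges, and at distance 3 from 4 we only reach {3, 6}, which does not include 9. So d(4,9) = 4.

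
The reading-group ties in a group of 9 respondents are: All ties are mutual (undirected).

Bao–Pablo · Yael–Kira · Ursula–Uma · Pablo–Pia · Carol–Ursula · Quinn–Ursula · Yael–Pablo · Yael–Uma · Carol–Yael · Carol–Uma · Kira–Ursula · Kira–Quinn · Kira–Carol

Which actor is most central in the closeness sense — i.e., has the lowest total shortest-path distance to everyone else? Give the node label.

Yael

Farness (sum of distances to all others) for each node — Bao:22, Carol:14, Kira:14, Pablo:15, Pia:22, Quinn:19, Uma:15, Ursula:17, Yael:12.
The smallest farness is 12, for Yael, so Yael has the highest closeness.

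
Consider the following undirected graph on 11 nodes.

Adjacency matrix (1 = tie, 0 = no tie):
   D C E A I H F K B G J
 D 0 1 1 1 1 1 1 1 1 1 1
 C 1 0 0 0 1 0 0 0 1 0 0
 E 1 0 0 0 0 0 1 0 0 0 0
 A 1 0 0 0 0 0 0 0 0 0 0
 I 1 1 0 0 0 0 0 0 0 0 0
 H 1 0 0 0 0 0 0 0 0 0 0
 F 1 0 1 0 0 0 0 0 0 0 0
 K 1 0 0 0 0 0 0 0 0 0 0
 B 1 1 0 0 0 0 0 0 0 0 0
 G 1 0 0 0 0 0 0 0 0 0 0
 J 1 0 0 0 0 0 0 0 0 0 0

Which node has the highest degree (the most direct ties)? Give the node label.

D

Degrees — A:1, B:2, C:3, D:10, E:2, F:2, G:1, H:1, I:2, J:1, K:1.
The maximum is 10, attained only by D.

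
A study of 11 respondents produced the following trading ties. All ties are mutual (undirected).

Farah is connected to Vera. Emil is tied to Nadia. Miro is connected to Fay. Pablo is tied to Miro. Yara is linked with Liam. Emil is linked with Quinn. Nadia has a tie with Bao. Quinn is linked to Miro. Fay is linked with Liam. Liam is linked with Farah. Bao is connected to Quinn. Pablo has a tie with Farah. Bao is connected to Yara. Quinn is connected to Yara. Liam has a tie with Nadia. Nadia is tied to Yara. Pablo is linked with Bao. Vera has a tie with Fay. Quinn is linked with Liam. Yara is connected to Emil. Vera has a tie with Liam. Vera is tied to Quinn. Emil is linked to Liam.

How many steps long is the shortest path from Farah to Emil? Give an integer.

2

One shortest route is Farah – Liam – Emil, which uses 2 edges, and Farah and Emil are not directly tied, so nothing shorter exists. So d(Farah,Emil) = 2.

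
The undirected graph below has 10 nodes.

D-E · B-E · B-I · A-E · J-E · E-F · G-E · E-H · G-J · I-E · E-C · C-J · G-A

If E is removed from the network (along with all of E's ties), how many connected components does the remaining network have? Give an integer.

5

Without E, the remaining ties split the others into: {B, I}; {H}; {D}; {A, C, G, J}; {F}.
That's 5 separate components.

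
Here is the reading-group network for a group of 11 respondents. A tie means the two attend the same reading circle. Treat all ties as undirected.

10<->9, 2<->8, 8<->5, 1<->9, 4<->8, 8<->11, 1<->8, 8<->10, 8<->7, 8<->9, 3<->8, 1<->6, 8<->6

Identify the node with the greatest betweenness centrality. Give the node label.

8

Unnormalized betweenness of each node: 1:1/2, 2:0, 3:0, 4:0, 5:0, 6:0, 7:0, 8:41, 9:1/2, 10:0, 11:0.
8 has the largest value, 41, making it the main broker — the node through which the most shortest paths run.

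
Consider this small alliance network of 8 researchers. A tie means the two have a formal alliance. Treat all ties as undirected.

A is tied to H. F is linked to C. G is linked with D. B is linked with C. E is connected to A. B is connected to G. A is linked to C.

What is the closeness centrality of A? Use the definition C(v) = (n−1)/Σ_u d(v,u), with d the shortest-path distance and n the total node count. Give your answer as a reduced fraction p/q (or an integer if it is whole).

Distances from A: B:2, C:1, D:4, E:1, F:2, G:3, H:1. Sum = 14.
n = 8, so closeness = 7/14 = 1/2.

1/2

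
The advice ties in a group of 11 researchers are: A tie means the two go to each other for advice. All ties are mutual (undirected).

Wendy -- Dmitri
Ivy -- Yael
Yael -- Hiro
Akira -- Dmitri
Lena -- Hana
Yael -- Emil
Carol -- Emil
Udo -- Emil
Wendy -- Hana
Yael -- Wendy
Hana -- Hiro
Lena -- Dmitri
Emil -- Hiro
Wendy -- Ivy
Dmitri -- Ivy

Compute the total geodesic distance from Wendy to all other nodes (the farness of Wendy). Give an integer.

18

Distances from Wendy: Akira:2, Carol:3, Dmitri:1, Emil:2, Hana:1, Hiro:2, Ivy:1, Lena:2, Udo:3, Yael:1.
Sum = 2 + 3 + 1 + 2 + 1 + 2 + 1 + 2 + 3 + 1 = 18.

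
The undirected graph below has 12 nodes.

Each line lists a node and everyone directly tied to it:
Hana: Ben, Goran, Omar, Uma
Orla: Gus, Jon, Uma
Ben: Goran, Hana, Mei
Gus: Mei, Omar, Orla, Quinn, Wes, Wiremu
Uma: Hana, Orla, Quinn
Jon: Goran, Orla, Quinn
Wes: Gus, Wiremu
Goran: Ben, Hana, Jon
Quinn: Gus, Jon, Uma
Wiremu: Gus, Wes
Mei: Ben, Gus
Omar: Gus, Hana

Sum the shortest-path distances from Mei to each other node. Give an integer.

Distances from Mei: Ben:1, Goran:2, Gus:1, Hana:2, Jon:3, Omar:2, Orla:2, Quinn:2, Uma:3, Wes:2, Wiremu:2.
Sum = 1 + 2 + 1 + 2 + 3 + 2 + 2 + 2 + 3 + 2 + 2 = 22.

22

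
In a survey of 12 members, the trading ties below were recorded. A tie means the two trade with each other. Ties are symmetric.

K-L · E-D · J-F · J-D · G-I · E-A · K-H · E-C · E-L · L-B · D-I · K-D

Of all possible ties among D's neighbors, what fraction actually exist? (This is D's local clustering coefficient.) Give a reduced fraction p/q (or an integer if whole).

0

D's neighbors: E, I, J, and K (k = 4).
Possible neighbor pairs: C(4,2) = 6. Edges among them: none → e = 0.
Clustering(D) = 0/6 = 0.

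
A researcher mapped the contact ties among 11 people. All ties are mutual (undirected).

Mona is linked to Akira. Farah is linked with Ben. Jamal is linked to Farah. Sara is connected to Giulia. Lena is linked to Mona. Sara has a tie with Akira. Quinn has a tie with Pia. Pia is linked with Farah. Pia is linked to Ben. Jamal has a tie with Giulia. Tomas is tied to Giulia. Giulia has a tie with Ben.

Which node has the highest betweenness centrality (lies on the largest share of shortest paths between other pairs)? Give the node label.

Giulia

Unnormalized betweenness of each node: Akira:16, Ben:15, Farah:5/2, Giulia:59/2, Jamal:3, Lena:0, Mona:9, Pia:9, Quinn:0, Sara:21, Tomas:0.
Giulia has the largest value, 59/2, making it the main broker — the node through which the most shortest paths run.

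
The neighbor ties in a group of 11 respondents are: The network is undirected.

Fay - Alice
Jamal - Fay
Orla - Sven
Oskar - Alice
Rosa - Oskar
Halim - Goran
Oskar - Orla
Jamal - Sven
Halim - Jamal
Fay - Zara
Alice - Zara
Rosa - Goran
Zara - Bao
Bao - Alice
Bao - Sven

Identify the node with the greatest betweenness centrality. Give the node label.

Oskar

Unnormalized betweenness of each node: Alice:9, Bao:5/2, Fay:5, Goran:3, Halim:5, Jamal:21/2, Orla:5/2, Oskar:11, Rosa:5, Sven:7, Zara:1/2.
Oskar has the largest value, 11, making it the main broker — the node through which the most shortest paths run.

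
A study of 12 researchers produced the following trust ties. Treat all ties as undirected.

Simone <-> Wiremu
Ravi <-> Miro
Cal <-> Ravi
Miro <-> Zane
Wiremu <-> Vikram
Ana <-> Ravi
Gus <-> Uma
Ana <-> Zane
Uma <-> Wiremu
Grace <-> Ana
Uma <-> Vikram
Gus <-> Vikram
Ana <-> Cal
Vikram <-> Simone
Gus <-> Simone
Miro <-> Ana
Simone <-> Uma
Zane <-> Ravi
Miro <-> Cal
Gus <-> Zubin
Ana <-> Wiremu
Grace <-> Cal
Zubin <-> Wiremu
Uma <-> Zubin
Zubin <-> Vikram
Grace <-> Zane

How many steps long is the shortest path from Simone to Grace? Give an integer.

3

One shortest route is Simone – Wiremu – Ana – Grace, which uses 3 edges, and at distance 2 from Simone we only reach {Ana, Zubin}, which does not include Grace. So d(Simone,Grace) = 3.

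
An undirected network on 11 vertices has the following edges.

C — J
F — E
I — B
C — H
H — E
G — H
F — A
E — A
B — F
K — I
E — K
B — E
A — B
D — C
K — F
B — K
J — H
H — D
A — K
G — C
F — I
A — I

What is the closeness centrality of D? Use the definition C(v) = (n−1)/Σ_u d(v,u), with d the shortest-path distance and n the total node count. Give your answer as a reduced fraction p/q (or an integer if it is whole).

Distances from D: A:3, B:3, C:1, E:2, F:3, G:2, H:1, I:4, J:2, K:3. Sum = 24.
n = 11, so closeness = 10/24 = 5/12.

5/12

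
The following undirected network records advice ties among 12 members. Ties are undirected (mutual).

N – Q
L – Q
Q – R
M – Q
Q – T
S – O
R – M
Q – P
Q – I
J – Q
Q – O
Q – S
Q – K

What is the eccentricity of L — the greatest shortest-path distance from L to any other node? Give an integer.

2

Distances from L: I:2, J:2, K:2, M:2, N:2, O:2, P:2, Q:1, R:2, S:2, T:2.
The largest is 2 (to J, S, I, K, P, R, O, N, T, and M), so the eccentricity of L is 2.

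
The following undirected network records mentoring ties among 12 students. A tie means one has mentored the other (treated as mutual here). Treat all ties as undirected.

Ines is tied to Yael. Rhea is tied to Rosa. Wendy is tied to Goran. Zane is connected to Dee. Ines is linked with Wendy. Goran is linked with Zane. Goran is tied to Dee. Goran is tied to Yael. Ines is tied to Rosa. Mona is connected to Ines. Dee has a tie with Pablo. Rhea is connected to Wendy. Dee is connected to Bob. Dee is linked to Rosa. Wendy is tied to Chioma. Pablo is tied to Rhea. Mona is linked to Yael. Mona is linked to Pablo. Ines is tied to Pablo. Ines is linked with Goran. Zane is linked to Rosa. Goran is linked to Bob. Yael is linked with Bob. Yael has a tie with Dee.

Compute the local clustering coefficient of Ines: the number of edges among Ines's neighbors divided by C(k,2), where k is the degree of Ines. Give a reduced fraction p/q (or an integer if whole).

4/15

Ines's neighbors: Goran, Mona, Pablo, Rosa, Wendy, and Yael (k = 6).
Possible neighbor pairs: C(6,2) = 15. Edges among them: Goran–Wendy, Goran–Yael, Mona–Pablo, Mona–Yael → e = 4.
Clustering(Ines) = 4/15.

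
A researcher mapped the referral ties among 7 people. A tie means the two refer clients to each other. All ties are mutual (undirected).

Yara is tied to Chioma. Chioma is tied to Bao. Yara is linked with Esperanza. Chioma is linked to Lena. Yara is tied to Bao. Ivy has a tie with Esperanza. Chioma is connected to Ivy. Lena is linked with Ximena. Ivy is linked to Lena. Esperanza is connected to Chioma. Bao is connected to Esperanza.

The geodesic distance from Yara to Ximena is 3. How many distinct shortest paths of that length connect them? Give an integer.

The shortest distance is 3, and the only length-3 path is Yara–Chioma–Lena–Ximena. So there is exactly 1 shortest path.

1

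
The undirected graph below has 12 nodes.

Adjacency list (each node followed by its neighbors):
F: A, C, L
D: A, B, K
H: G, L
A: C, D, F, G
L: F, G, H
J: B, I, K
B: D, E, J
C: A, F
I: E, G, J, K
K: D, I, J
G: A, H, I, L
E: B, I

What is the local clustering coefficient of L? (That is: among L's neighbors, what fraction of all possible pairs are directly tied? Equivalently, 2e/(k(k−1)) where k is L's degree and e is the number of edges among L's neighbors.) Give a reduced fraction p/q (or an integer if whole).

1/3

L's neighbors: F, G, and H (k = 3).
Possible neighbor pairs: C(3,2) = 3. Edges among them: G–H → e = 1.
Clustering(L) = 1/3.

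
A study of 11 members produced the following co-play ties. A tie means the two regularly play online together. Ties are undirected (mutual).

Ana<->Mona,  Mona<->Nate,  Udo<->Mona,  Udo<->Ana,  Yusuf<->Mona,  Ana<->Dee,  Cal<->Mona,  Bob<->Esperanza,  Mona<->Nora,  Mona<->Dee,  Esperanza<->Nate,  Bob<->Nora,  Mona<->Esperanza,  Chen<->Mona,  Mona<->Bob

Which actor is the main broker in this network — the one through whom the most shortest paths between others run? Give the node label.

Mona

Unnormalized betweenness of each node: Ana:1/2, Bob:1/2, Cal:0, Chen:0, Dee:0, Esperanza:1/2, Mona:77/2, Nate:0, Nora:0, Udo:0, Yusuf:0.
Mona has the largest value, 77/2, making it the main broker — the node through which the most shortest paths run.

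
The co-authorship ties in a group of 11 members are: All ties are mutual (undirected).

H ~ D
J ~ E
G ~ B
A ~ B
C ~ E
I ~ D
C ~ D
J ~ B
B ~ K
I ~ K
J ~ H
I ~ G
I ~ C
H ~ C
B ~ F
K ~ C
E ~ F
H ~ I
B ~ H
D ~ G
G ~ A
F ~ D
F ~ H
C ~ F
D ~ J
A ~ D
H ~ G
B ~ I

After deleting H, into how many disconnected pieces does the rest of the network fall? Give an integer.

1

H's neighbors (B, C, D, F, G, I, and J) remain reachable from one another through other ties, so the rest of the network stays in one piece.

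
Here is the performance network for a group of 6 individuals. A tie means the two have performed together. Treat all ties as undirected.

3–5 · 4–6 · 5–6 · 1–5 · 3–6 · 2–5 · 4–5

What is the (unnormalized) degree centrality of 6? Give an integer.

6 is directly tied to 3, 4, and 5. That is 3 neighbors, so the degree of 6 is 3.

3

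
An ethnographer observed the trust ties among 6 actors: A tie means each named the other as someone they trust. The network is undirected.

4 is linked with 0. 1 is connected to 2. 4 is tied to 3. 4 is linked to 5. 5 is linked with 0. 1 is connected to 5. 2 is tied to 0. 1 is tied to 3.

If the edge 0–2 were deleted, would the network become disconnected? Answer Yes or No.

Even without that edge, 0 still reaches 2 via 0 – 5 – 1 – 2, so the network stays connected. Not a bridge.

No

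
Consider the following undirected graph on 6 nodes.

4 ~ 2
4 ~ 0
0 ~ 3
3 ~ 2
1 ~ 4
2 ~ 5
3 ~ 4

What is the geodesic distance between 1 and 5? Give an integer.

One shortest route is 1 – 4 – 2 – 5, which uses 3 edges, and at distance 2 from 1 we only reach {0, 2, 3}, which does not include 5. So d(1,5) = 3.

3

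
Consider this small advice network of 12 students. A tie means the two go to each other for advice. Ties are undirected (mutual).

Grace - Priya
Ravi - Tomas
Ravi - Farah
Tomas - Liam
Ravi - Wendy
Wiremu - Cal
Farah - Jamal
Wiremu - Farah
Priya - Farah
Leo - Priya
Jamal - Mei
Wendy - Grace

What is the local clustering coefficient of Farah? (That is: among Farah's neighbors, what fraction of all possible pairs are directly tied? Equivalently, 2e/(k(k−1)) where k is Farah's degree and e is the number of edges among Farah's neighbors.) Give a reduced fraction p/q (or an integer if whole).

0

Farah's neighbors: Jamal, Priya, Ravi, and Wiremu (k = 4).
Possible neighbor pairs: C(4,2) = 6. Edges among them: none → e = 0.
Clustering(Farah) = 0/6 = 0.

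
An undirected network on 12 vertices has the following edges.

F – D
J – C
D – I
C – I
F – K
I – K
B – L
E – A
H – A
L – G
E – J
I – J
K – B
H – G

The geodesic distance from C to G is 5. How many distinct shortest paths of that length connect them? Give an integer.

2

The shortest distance is 5. The length-5 paths are: C–I–K–B–L–G; C–J–E–A–H–G.
That gives 2 distinct shortest paths.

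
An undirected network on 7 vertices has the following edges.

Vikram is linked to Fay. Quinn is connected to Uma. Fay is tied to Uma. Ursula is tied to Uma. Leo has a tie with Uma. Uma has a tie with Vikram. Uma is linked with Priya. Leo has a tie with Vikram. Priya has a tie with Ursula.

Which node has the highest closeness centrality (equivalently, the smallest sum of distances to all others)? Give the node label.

Farness (sum of distances to all others) for each node — Fay:10, Leo:10, Priya:10, Quinn:11, Uma:6, Ursula:10, Vikram:9.
The smallest farness is 6, for Uma, so Uma has the highest closeness.

Uma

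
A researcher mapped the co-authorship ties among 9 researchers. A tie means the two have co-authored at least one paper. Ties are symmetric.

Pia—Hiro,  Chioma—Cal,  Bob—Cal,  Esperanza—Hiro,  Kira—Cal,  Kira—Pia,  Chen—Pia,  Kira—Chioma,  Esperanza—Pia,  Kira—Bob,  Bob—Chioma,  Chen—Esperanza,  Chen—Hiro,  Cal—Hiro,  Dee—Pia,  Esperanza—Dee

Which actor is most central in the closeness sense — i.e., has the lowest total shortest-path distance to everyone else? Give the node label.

Pia

Farness (sum of distances to all others) for each node — Bob:16, Cal:13, Chen:15, Chioma:16, Dee:17, Esperanza:14, Hiro:12, Kira:12, Pia:11.
The smallest farness is 11, for Pia, so Pia has the highest closeness.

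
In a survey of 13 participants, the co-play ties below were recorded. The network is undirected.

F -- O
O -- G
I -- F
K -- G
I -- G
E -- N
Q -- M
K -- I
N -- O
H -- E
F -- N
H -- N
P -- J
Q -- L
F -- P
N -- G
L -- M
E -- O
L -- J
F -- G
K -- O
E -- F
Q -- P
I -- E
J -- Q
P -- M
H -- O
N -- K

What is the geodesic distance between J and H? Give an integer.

One shortest route is J – P – F – N – H, which uses 4 edges, and at distance 3 from J we only reach {E, G, I, N, O}, which does not include H. So d(J,H) = 4.

4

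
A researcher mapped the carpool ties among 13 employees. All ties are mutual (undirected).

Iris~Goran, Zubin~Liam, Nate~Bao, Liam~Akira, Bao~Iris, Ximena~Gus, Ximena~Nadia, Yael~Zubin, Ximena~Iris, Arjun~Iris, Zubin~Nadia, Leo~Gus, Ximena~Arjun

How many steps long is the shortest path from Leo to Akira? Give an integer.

6

One shortest route is Leo – Gus – Ximena – Nadia – Zubin – Liam – Akira, which uses 6 edges, and at distance 5 from Leo we only reach {Liam, Nate, Yael}, which does not include Akira. So d(Leo,Akira) = 6.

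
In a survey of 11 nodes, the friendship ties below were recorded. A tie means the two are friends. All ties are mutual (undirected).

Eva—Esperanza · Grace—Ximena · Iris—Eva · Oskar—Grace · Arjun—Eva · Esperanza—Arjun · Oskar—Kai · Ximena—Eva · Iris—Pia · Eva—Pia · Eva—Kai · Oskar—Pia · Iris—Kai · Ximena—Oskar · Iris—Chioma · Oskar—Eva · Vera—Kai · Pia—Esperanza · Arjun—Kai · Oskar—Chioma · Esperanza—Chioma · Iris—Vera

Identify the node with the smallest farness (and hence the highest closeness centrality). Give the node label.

Farness (sum of distances to all others) for each node — Arjun:18, Chioma:17, Esperanza:18, Eva:13, Grace:22, Iris:16, Kai:15, Oskar:14, Pia:16, Vera:21, Ximena:18.
The smallest farness is 13, for Eva, so Eva has the highest closeness.

Eva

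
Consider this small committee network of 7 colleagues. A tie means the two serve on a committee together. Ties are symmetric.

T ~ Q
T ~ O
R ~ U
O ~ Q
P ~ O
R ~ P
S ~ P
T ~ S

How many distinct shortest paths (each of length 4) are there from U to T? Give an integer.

The shortest distance is 4. The length-4 paths are: U–R–P–O–T; U–R–P–S–T.
That gives 2 distinct shortest paths.

2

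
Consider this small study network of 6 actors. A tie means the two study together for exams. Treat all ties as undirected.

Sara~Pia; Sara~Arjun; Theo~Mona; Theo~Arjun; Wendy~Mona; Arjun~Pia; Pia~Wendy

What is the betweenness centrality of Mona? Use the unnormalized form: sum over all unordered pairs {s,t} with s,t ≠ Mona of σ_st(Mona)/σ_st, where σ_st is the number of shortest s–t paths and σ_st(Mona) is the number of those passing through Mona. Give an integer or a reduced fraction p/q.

Pairs whose geodesics pass through Mona — Theo–Wendy: 1.
All other pairs contribute 0.
Summing the contributions gives betweenness(Mona) = 1.

1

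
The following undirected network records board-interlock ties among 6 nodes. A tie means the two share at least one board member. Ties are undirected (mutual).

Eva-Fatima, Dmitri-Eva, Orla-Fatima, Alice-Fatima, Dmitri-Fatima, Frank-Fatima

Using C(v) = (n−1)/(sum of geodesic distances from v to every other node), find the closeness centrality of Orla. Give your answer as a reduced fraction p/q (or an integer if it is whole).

5/9

Distances from Orla: Alice:2, Dmitri:2, Eva:2, Fatima:1, Frank:2. Sum = 9.
n = 6, so closeness = 5/9.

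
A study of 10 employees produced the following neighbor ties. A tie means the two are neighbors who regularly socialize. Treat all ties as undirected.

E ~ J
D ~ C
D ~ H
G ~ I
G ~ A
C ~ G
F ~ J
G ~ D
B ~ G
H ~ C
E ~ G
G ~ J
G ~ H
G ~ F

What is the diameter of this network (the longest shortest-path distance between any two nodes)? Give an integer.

Eccentricity of each node (its greatest distance to any other): A:2, B:2, C:2, D:2, E:2, F:2, G:1, H:2, I:2, J:2.
The maximum eccentricity is 2, realized for instance by the pair I–F via I – G – F. So the diameter is 2.

2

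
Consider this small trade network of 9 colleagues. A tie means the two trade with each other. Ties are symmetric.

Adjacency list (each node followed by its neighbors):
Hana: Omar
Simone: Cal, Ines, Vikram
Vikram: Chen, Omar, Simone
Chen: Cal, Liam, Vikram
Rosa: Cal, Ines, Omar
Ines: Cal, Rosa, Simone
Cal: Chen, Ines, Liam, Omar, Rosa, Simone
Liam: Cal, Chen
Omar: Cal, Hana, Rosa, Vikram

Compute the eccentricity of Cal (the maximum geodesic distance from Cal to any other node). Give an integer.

Distances from Cal: Chen:1, Hana:2, Ines:1, Liam:1, Omar:1, Rosa:1, Simone:1, Vikram:2.
The largest is 2 (to Vikram and Hana), so the eccentricity of Cal is 2.

2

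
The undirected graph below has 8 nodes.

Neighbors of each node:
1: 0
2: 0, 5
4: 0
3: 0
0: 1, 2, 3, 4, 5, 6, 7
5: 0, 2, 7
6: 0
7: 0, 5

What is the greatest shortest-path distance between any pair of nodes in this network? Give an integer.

Eccentricity of each node (its greatest distance to any other): 0:1, 1:2, 2:2, 3:2, 4:2, 5:2, 6:2, 7:2.
The maximum eccentricity is 2, realized for instance by the pair 4–1 via 4 – 0 – 1. So the diameter is 2.

2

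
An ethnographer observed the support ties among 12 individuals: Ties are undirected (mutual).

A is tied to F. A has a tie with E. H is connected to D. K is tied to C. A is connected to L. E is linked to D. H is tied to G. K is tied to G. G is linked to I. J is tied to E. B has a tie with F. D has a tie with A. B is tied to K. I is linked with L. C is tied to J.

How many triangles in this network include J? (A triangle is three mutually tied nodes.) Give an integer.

J's neighbors are C and E, but none of them are tied to each other, so no triangle contains J.

0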